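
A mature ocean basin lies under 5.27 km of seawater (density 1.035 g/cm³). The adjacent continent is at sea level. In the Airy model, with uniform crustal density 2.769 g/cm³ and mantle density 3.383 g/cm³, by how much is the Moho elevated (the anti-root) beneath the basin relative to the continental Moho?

Isostatic balance requires: replacing crust with seawater at the top is compensated by replacing crust with mantle at the base: d (ρ_c − ρ_w) = a (ρ_m − ρ_c).
a = d (ρ_c − ρ_w)/(ρ_m − ρ_c) = 5.27 km × 1.734/0.614 = 14.9 km.

14.9 km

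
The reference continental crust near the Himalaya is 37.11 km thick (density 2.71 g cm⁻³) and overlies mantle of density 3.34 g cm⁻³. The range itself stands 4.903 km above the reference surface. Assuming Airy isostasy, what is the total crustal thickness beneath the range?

Root depth r = h ρ_c / (ρ_m − ρ_c) = 4.903 km × 2.71 / 0.63 = 21.09 km.
Total thickness = T + h + r = 37.11 km + 4.903 km + 21.09 km = 63.1 km.

63.1 km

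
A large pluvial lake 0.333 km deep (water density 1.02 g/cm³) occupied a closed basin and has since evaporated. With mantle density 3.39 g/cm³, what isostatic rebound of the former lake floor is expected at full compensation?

u = d ρ_w/ρ_m = 0.333 km × 1.02/3.39 = 0.1 km.

0.1 km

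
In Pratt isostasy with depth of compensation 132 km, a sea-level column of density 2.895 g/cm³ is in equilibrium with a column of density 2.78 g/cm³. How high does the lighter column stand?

ρ_ref D = ρ (D + h) → h = D (ρ_ref − ρ)/ρ.
h = 132 km × (2.895 − 2.78)/2.78 = 5.46 km.

5.46 km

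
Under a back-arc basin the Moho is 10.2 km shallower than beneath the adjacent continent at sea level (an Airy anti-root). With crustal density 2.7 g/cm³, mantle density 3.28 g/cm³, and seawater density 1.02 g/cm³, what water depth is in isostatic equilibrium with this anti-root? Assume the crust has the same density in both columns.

Replacing a thickness d of crust by seawater at the top must be balanced by replacing crust with mantle at the base: d (ρ_c − ρ_w) = a (ρ_m − ρ_c).
d = a (ρ_m − ρ_c)/(ρ_c − ρ_w) = 10.2 km × 0.58/1.68 = 3.52 km.

3.52 km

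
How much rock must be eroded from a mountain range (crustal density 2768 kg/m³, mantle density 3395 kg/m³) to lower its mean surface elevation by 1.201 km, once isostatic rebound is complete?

6.5 km

Net drop Δ = e − u = e − e ρ_c/ρ_m = e (ρ_m − ρ_c)/ρ_m.
e = Δ ρ_m/(ρ_m − ρ_c) = 1.201 km × 3395/627 = 6.5 km.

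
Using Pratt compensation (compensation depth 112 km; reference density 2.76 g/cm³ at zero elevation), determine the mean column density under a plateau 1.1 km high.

Pratt balance: ρ_ref D = ρ (D + h).
ρ = ρ_ref D/(D + h) = 2.76 × 112 km/(112 km + 1.1 km) = 2.73 g/cm³.

2.73 g/cm³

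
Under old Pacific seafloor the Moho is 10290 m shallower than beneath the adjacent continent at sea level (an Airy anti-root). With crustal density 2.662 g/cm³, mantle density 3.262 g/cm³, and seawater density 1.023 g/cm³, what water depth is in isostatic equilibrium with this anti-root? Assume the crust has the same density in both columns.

Replacing a thickness d of crust by seawater at the top must be balanced by replacing crust with mantle at the base: d (ρ_c − ρ_w) = a (ρ_m − ρ_c).
d = a (ρ_m − ρ_c)/(ρ_c − ρ_w) = 10290 m × 0.6/1.639 = 3770 m.

3770 m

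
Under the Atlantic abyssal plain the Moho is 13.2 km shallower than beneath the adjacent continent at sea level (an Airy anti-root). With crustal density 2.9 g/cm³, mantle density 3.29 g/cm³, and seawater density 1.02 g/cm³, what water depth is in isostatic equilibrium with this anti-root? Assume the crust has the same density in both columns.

2.74 km

Replacing a thickness d of crust by seawater at the top must be balanced by replacing crust with mantle at the base: d (ρ_c − ρ_w) = a (ρ_m − ρ_c).
d = a (ρ_m − ρ_c)/(ρ_c − ρ_w) = 13.2 km × 0.39/1.88 = 2.74 km.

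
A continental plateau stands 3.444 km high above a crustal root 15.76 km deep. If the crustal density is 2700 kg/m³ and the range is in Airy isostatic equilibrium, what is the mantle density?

3290 kg/m³

Airy balance: ρ_c h = (ρ_m − ρ_c) r → ρ_m = ρ_c (1 + h/r).
ρ_m = 2700 × (1 + 3.444 km/15.76 km) = 3290 kg/m³.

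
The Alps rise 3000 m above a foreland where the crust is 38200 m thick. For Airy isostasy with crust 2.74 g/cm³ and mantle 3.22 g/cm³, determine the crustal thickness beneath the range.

Root depth r = h ρ_c / (ρ_m − ρ_c) = 3000 m × 2.74 / 0.48 = 17120 m.
Total thickness = T + h + r = 38200 m + 3000 m + 17120 m = 58300 m.

58300 m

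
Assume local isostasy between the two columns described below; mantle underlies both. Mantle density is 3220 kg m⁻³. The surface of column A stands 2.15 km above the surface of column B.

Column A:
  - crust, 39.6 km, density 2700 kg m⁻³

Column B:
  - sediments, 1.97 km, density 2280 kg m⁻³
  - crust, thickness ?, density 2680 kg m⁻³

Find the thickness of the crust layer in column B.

21.9 km

Take the compensation level at the base of the deeper column (depth z_c below the surface of column A) and equate Σ ρ_i t_i down to z_c; mantle fills any gap and the z_c terms cancel.
Column A: 39.6×2700 + (z_c − 39.6)×3220
Column B: 2.15×0 + 1.97×2280 + x×2680 + (z_c − 2.15 − 1.97 − x)×3220
The z_c×3220 term appears on both sides and cancels. Collect the known terms of each column as K = Σ(ρt)_known − 3220 × (depth of known layers): K_A = 106920 − 3220×39.6 = −20592; K_B = 4491.6 − 3220×(2.15 + 1.97) = −8774.8.
Balance: K_A = K_B − x×(3220 − 2680), so x = (K_B − K_A)/(3220 − 2680) = 11817.2/540 = 21.9 km.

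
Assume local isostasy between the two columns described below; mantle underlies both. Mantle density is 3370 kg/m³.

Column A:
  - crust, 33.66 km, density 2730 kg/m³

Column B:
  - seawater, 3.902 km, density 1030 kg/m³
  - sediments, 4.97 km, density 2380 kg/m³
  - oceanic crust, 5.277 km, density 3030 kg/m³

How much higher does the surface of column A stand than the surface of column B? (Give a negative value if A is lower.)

1.69 km

For any compensation level in the mantle, the mantle terms cancel and isostasy reduces to e = (Σt_A − Σt_B) − (Σ(ρt)_A − Σ(ρt)_B) / ρ_m.
Σt_A = 33.66 km; Σt_B = 14.149 km; Σ(ρt)_A = 91891.8; Σ(ρt)_B = 31836.97 (in km·kg/m³).
e = (33.66 − 14.149) − (91891.8 − 31836.97) / 3370 = 1.69 km.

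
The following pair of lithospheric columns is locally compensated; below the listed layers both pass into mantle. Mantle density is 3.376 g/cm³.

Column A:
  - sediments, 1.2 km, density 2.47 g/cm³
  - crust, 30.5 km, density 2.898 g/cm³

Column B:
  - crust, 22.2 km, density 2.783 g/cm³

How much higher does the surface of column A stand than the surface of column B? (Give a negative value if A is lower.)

0.741 km

For any compensation level in the mantle, the mantle terms cancel and isostasy reduces to e = (Σt_A − Σt_B) − (Σ(ρt)_A − Σ(ρt)_B) / ρ_m.
Σt_A = 31.7 km; Σt_B = 22.2 km; Σ(ρt)_A = 91.353; Σ(ρt)_B = 61.7826 (in km·g/cm³).
e = (31.7 − 22.2) − (91.353 − 61.7826) / 3.376 = 0.741 km.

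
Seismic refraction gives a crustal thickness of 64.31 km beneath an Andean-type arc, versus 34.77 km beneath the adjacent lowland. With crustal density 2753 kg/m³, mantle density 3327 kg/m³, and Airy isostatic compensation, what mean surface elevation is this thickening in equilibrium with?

5.1 km

Excess crust Δ = 64.31 km − 34.77 km = 29.54 km, split between elevation h and root r with h + r = Δ.
Airy balance ρ_c h = (ρ_m − ρ_c) r gives r = h ρ_c/(ρ_m − ρ_c), so h (1 + ρ_c/(ρ_m − ρ_c)) = Δ, i.e. h = Δ (ρ_m − ρ_c)/ρ_m.
h = 29.54 km × 574/3327 = 5.1 km.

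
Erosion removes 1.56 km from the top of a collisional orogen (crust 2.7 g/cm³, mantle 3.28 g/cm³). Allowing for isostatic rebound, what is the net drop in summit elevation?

Rebound u = e ρ_c/ρ_m = 1.56 km × 2.7/3.28 = 1.284 km.
Net surface drop = e − u = 1.56 km − 1.284 km = e (ρ_m − ρ_c)/ρ_m = 0.276 km.

0.276 km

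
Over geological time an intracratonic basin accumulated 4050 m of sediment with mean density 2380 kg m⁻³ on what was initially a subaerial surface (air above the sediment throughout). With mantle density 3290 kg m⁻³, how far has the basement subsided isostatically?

Subaerial load: s = t ρ_sed / ρ_m = 4050 m × 2380/3290 = 2930 m.

2930 m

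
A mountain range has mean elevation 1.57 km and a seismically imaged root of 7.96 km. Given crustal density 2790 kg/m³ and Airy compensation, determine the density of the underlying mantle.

3340 kg/m³

Airy balance: ρ_c h = (ρ_m − ρ_c) r → ρ_m = ρ_c (1 + h/r).
ρ_m = 2790 × (1 + 1.57 km/7.96 km) = 3340 kg/m³.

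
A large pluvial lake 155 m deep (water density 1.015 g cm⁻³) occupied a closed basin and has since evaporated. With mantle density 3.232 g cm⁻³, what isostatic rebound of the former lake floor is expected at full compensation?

48.7 m

u = d ρ_w/ρ_m = 155 m × 1.015/3.232 = 48.7 m.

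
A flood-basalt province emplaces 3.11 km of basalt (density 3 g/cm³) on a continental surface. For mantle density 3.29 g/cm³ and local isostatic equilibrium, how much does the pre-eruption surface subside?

Subaerial loading: s = t ρ_load / ρ_m.
s = 3.11 km × 3/3.29 = 2.84 km.

2.84 km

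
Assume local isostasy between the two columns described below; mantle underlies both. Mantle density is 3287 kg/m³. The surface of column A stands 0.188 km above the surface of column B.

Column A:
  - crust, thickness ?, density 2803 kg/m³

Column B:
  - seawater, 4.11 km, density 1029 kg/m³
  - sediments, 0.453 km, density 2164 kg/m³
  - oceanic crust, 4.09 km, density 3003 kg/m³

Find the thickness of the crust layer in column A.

Take the compensation level at the base of the deeper column (depth z_c below the surface of column A) and equate Σ ρ_i t_i down to z_c; mantle fills any gap and the z_c terms cancel.
Column A: x×2803 + (z_c − 0 − x)×3287
Column B: 0.188×0 + 4.11×1029 + 0.453×2164 + 4.09×3003 + (z_c − 0.188 − 8.653)×3287
The z_c×3287 term appears on both sides and cancels. Collect the known terms of each column as K = Σ(ρt)_known − 3287 × (depth of known layers): K_A = 0 − 3287×0 = 0; K_B = 17491.752 − 3287×(0.188 + 8.653) = −11568.615.
Balance: K_A − x×(3287 − 2803) = K_B, so x = (K_A − K_B)/(3287 − 2803) = 11568.6/484 = 23.9 km.

23.9 km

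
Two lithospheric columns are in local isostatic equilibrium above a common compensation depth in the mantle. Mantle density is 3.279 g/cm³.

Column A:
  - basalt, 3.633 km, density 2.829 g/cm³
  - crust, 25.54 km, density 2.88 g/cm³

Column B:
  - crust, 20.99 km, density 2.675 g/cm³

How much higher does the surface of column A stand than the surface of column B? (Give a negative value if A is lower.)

−0.26 km

For any compensation level in the mantle, the mantle terms cancel and isostasy reduces to e = (Σt_A − Σt_B) − (Σ(ρt)_A − Σ(ρt)_B) / ρ_m.
Σt_A = 29.173 km; Σt_B = 20.99 km; Σ(ρt)_A = 83.832957; Σ(ρt)_B = 56.14825 (in km·g/cm³).
e = (29.173 − 20.99) − (83.832957 − 56.14825) / 3.279 = −0.26 km.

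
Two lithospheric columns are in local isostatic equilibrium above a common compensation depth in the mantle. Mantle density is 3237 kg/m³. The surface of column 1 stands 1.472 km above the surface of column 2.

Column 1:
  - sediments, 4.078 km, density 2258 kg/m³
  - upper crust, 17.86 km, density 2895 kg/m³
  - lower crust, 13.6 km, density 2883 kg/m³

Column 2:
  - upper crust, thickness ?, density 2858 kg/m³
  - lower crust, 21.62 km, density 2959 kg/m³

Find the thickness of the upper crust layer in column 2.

10.9 km

Take the compensation level at the base of the deeper column (depth z_c below the surface of column 1) and equate Σ ρ_i t_i down to z_c; mantle fills any gap and the z_c terms cancel.
Column 1: 4.078×2258 + 17.86×2895 + 13.6×2883 + (z_c − 35.538)×3237
Column 2: 1.472×0 + x×2858 + 21.62×2959 + (z_c − 1.472 − 21.62 − x)×3237
The z_c×3237 term appears on both sides and cancels. Collect the known terms of each column as K = Σ(ρt)_known − 3237 × (depth of known layers): K_1 = 100121.624 − 3237×35.538 = −14914.882; K_2 = 63973.58 − 3237×(1.472 + 21.62) = −10775.224.
Balance: K_1 = K_2 − x×(3237 − 2858), so x = (K_2 − K_1)/(3237 − 2858) = 4139.66/379 = 10.9 km.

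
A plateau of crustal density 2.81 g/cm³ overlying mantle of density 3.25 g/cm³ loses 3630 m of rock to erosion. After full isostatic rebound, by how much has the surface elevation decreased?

Rebound u = e ρ_c/ρ_m = 3630 m × 2.81/3.25 = 3139 m.
Net surface drop = e − u = 3630 m − 3139 m = e (ρ_m − ρ_c)/ρ_m = 491 m.

491 m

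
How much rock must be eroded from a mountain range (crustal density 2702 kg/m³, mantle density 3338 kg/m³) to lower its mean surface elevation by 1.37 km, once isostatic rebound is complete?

7.19 km

Net drop Δ = e − u = e − e ρ_c/ρ_m = e (ρ_m − ρ_c)/ρ_m.
e = Δ ρ_m/(ρ_m − ρ_c) = 1.37 km × 3338/636 = 7.19 km.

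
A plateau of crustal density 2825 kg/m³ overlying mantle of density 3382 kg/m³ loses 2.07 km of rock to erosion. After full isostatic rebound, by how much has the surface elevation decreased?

0.341 km

Rebound u = e ρ_c/ρ_m = 2.07 km × 2825/3382 = 1.729 km.
Net surface drop = e − u = 2.07 km − 1.729 km = e (ρ_m − ρ_c)/ρ_m = 0.341 km.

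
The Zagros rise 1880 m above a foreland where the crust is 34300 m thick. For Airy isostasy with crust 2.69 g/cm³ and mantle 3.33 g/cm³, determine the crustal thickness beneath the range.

44100 m

Root depth r = h ρ_c / (ρ_m − ρ_c) = 1880 m × 2.69 / 0.64 = 7902 m.
Total thickness = T + h + r = 34300 m + 1880 m + 7902 m = 44100 m.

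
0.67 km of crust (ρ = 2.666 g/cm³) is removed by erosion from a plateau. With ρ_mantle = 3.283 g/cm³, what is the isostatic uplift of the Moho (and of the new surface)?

0.544 km

Unloading: uplift u = e ρ_c/ρ_m = 0.67 km × 2.666/3.283 = 0.544 km.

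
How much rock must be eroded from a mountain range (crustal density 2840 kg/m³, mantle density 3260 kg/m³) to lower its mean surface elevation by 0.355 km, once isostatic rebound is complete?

2.76 km

Net drop Δ = e − u = e − e ρ_c/ρ_m = e (ρ_m − ρ_c)/ρ_m.
e = Δ ρ_m/(ρ_m − ρ_c) = 0.355 km × 3260/420 = 2.76 km.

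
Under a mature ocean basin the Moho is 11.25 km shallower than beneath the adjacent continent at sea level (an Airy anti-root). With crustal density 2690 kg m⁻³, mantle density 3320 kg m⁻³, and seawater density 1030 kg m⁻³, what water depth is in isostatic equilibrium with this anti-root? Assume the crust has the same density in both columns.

Replacing a thickness d of crust by seawater at the top must be balanced by replacing crust with mantle at the base: d (ρ_c − ρ_w) = a (ρ_m − ρ_c).
d = a (ρ_m − ρ_c)/(ρ_c − ρ_w) = 11.25 km × 630/1660 = 4.27 km.

4.27 km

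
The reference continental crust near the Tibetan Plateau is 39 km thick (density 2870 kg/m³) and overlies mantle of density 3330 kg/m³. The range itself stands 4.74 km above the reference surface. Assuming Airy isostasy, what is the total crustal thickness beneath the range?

73.3 km

Root depth r = h ρ_c / (ρ_m − ρ_c) = 4.74 km × 2870 / 460 = 29.57 km.
Total thickness = T + h + r = 39 km + 4.74 km + 29.57 km = 73.3 km.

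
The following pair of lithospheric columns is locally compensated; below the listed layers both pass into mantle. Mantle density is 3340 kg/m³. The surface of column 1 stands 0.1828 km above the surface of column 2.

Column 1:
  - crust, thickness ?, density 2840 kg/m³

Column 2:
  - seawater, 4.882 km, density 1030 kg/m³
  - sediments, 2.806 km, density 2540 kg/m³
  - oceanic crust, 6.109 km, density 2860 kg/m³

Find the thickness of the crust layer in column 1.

34.1 km

Take the compensation level at the base of the deeper column (depth z_c below the surface of column 1) and equate Σ ρ_i t_i down to z_c; mantle fills any gap and the z_c terms cancel.
Column 1: x×2840 + (z_c − 0 − x)×3340
Column 2: 0.1828×0 + 4.882×1030 + 2.806×2540 + 6.109×2860 + (z_c − 0.1828 − 13.797)×3340
The z_c×3340 term appears on both sides and cancels. Collect the known terms of each column as K = Σ(ρt)_known − 3340 × (depth of known layers): K_1 = 0 − 3340×0 = 0; K_2 = 29627.44 − 3340×(0.1828 + 13.797) = −17065.092.
Balance: K_1 − x×(3340 − 2840) = K_2, so x = (K_1 − K_2)/(3340 − 2840) = 17065.1/500 = 34.1 km.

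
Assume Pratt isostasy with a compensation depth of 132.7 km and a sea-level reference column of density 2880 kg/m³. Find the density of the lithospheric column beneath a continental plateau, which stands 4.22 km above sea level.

2790 kg/m³

Pratt balance: ρ_ref D = ρ (D + h).
ρ = ρ_ref D/(D + h) = 2880 × 132.7 km/(132.7 km + 4.22 km) = 2790 kg/m³.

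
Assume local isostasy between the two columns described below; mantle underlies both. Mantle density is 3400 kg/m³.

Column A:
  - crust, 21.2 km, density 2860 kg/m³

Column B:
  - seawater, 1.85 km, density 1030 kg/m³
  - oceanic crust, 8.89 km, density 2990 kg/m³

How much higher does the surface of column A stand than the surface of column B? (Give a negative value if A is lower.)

For any compensation level in the mantle, the mantle terms cancel and isostasy reduces to e = (Σt_A − Σt_B) − (Σ(ρt)_A − Σ(ρt)_B) / ρ_m.
Σt_A = 21.2 km; Σt_B = 10.74 km; Σ(ρt)_A = 60632; Σ(ρt)_B = 28486.6 (in km·kg/m³).
e = (21.2 − 10.74) − (60632 − 28486.6) / 3400 = 1.01 km.

1.01 km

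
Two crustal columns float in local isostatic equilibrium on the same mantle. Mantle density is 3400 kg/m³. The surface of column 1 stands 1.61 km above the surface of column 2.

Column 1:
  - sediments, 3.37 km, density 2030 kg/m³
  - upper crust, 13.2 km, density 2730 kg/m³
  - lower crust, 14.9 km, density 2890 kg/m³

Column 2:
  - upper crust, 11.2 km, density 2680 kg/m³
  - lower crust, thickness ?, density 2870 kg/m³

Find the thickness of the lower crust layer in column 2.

Take the compensation level at the base of the deeper column (depth z_c below the surface of column 1) and equate Σ ρ_i t_i down to z_c; mantle fills any gap and the z_c terms cancel.
Column 1: 3.37×2030 + 13.2×2730 + 14.9×2890 + (z_c − 31.47)×3400
Column 2: 1.61×0 + 11.2×2680 + x×2870 + (z_c − 1.61 − 11.2 − x)×3400
The z_c×3400 term appears on both sides and cancels. Collect the known terms of each column as K = Σ(ρt)_known − 3400 × (depth of known layers): K_1 = 85938.1 − 3400×31.47 = −21059.9; K_2 = 30016 − 3400×(1.61 + 11.2) = −13538.
Balance: K_1 = K_2 − x×(3400 − 2870), so x = (K_2 − K_1)/(3400 − 2870) = 7521.9/530 = 14.2 km.

14.2 km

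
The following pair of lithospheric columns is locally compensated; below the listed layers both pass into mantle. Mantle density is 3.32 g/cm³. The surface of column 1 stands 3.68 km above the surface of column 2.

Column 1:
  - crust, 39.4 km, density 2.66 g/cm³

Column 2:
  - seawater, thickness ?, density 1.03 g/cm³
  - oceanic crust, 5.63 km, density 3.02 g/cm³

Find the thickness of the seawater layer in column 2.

5.28 km

Take the compensation level at the base of the deeper column (depth z_c below the surface of column 1) and equate Σ ρ_i t_i down to z_c; mantle fills any gap and the z_c terms cancel.
Column 1: 39.4×2.66 + (z_c − 39.4)×3.32
Column 2: 3.68×0 + x×1.03 + 5.63×3.02 + (z_c − 3.68 − 5.63 − x)×3.32
The z_c×3.32 term appears on both sides and cancels. Collect the known terms of each column as K = Σ(ρt)_known − 3.32 × (depth of known layers): K_1 = 104.804 − 3.32×39.4 = −26.004; K_2 = 17.0026 − 3.32×(3.68 + 5.63) = −13.9066.
Balance: K_1 = K_2 − x×(3.32 − 1.03), so x = (K_2 − K_1)/(3.32 − 1.03) = 12.0974/2.29 = 5.28 km.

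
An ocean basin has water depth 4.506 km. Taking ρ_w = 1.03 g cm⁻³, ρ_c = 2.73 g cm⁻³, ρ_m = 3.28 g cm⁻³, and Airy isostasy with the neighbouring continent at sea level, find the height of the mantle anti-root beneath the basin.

13.9 km

By Archimedes' principle applied to the lithosphere: replacing crust with seawater at the top is compensated by replacing crust with mantle at the base: d (ρ_c − ρ_w) = a (ρ_m − ρ_c).
a = d (ρ_c − ρ_w)/(ρ_m − ρ_c) = 4.506 km × 1.7/0.55 = 13.9 km.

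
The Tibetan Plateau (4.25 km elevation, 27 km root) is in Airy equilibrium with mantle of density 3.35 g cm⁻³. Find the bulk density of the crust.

2.89 g cm⁻³

ρ_c h = (ρ_m − ρ_c) r → ρ_c (h + r) = ρ_m r → ρ_c = ρ_m r / (h + r).
ρ_c = 3.35 × 27 km / (4.25 km + 27 km) = 2.89 g cm⁻³.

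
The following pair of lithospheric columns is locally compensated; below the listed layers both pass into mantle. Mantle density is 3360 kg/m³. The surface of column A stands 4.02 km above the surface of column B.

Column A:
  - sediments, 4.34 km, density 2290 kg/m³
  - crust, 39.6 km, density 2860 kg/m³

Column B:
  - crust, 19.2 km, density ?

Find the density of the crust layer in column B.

2790 kg/m³

Take the compensation level at the base of the deeper column (depth z_c below the surface of column A) and equate Σ ρ_i t_i down to z_c; mantle fills any gap and the z_c terms cancel.
Column A: 4.34×2290 + 39.6×2860 + (z_c − 43.94)×3360
Column B: 4.02×0 + 19.2×ρ + (z_c − 4.02 − 19.2)×3360
The z_c×3360 term appears on both sides and cancels. Collect the known terms of each column as K = Σ(ρt)_known − 3360 × (depth of known layers): K_A = 123194.6 − 3360×43.94 = −24443.8; K_B = 0 − 3360×(4.02 + 19.2) = −78019.2.
Balance: K_A = K_B + 19.2×ρ, so ρ = (K_A − K_B)/19.2 = 53575.4/19.2 = 2790 kg/m³.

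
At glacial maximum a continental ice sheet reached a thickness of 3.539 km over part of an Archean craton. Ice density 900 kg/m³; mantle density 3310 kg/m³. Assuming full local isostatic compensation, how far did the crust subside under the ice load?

Balancing pressure at the compensation depth: the ice load ρ_ice t is balanced by mantle displaced below, ρ_m s.
s = t ρ_ice / ρ_m = 3.539 km × 900/3310 = 0.962 km.

0.962 km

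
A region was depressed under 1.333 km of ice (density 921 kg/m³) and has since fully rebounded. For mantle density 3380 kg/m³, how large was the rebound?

Removing the load lets mantle flow back in; uplift u satisfies ρ_ice t = ρ_m u.
u = t ρ_ice/ρ_m = 1.333 km × 921/3380 = 0.363 km.

0.363 km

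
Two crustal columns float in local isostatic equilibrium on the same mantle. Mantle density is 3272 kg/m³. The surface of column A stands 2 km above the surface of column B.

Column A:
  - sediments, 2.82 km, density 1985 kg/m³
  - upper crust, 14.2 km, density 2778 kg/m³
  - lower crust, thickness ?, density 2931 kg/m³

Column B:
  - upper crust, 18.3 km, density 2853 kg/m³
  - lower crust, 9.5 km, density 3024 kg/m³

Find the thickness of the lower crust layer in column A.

Take the compensation level at the base of the deeper column (depth z_c below the surface of column A) and equate Σ ρ_i t_i down to z_c; mantle fills any gap and the z_c terms cancel.
Column A: 2.82×1985 + 14.2×2778 + x×2931 + (z_c − 17.02 − x)×3272
Column B: 2×0 + 18.3×2853 + 9.5×3024 + (z_c − 2 − 27.8)×3272
The z_c×3272 term appears on both sides and cancels. Collect the known terms of each column as K = Σ(ρt)_known − 3272 × (depth of known layers): K_A = 45045.3 − 3272×17.02 = −10644.14; K_B = 80937.9 − 3272×(2 + 27.8) = −16567.7.
Balance: K_A − x×(3272 − 2931) = K_B, so x = (K_A − K_B)/(3272 − 2931) = 5923.56/341 = 17.4 km.

17.4 km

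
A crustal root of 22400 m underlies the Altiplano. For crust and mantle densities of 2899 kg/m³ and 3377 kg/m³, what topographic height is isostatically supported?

By Archimedes' principle applied to the lithosphere: ρ_c h = (ρ_m − ρ_c) r.
h = r (ρ_m − ρ_c) / ρ_c = 22400 m × (3377 − 2899) / 2899 = 3690 m.

3690 m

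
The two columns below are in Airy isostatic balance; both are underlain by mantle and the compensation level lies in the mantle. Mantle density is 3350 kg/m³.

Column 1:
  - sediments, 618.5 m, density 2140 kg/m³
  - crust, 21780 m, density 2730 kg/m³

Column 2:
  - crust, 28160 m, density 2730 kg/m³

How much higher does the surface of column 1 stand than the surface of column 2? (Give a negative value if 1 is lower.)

For any compensation level in the mantle, the mantle terms cancel and isostasy reduces to e = (Σt_1 − Σt_2) − (Σ(ρt)_1 − Σ(ρt)_2) / ρ_m.
Σt_1 = 22398.5 m; Σt_2 = 28160 m; Σ(ρt)_1 = 60782990; Σ(ρt)_2 = 76876800 (in m·kg/m³).
e = (22398.5 − 28160) − (60782990 − 76876800) / 3350 = −957 m.

−957 m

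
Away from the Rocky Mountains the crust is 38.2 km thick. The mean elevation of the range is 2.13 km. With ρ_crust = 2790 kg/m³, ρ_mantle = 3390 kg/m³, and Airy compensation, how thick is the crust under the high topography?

Root depth r = h ρ_c / (ρ_m − ρ_c) = 2.13 km × 2790 / 600 = 9.905 km.
Total thickness = T + h + r = 38.2 km + 2.13 km + 9.905 km = 50.2 km.

50.2 km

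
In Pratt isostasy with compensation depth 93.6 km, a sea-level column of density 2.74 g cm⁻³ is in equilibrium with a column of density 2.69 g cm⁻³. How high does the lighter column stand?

ρ_ref D = ρ (D + h) → h = D (ρ_ref − ρ)/ρ.
h = 93.6 km × (2.74 − 2.69)/2.69 = 1.74 km.

1.74 km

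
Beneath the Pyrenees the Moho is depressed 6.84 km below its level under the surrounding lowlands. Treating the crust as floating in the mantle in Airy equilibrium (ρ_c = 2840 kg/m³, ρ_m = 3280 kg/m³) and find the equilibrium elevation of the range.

1.06 km

In Airy isostatic equilibrium: ρ_c h = (ρ_m − ρ_c) r.
h = r (ρ_m − ρ_c) / ρ_c = 6.84 km × (3280 − 2840) / 2840 = 1.06 km.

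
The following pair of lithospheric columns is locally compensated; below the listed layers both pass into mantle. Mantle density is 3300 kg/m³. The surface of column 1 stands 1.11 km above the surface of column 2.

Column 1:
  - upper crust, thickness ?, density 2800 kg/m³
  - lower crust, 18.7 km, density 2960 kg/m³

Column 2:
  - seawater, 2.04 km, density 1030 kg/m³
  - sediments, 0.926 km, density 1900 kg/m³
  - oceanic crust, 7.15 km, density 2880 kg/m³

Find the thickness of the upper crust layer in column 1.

12.5 km

Take the compensation level at the base of the deeper column (depth z_c below the surface of column 1) and equate Σ ρ_i t_i down to z_c; mantle fills any gap and the z_c terms cancel.
Column 1: x×2800 + 18.7×2960 + (z_c − 18.7 − x)×3300
Column 2: 1.11×0 + 2.04×1030 + 0.926×1900 + 7.15×2880 + (z_c − 1.11 − 10.116)×3300
The z_c×3300 term appears on both sides and cancels. Collect the known terms of each column as K = Σ(ρt)_known − 3300 × (depth of known layers): K_1 = 55352 − 3300×18.7 = −6358; K_2 = 24452.6 − 3300×(1.11 + 10.116) = −12593.2.
Balance: K_1 − x×(3300 − 2800) = K_2, so x = (K_1 − K_2)/(3300 − 2800) = 6235.2/500 = 12.5 km.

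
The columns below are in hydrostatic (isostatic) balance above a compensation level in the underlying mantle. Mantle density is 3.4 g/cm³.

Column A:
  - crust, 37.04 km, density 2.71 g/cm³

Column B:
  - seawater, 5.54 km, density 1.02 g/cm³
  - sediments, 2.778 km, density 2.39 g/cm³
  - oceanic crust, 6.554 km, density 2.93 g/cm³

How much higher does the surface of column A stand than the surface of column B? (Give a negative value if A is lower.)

1.91 km

For any compensation level in the mantle, the mantle terms cancel and isostasy reduces to e = (Σt_A − Σt_B) − (Σ(ρt)_A − Σ(ρt)_B) / ρ_m.
Σt_A = 37.04 km; Σt_B = 14.872 km; Σ(ρt)_A = 100.3784; Σ(ρt)_B = 31.49344 (in km·g/cm³).
e = (37.04 − 14.872) − (100.3784 − 31.49344) / 3.4 = 1.91 km.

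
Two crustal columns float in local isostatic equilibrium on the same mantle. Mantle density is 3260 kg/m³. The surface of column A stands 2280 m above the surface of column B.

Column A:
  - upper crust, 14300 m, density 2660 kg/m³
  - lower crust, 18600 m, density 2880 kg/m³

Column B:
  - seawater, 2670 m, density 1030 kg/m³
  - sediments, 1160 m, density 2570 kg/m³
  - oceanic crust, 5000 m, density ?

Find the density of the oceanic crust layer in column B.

2970 kg/m³

Take the compensation level at the base of the deeper column (depth z_c below the surface of column A) and equate Σ ρ_i t_i down to z_c; mantle fills any gap and the z_c terms cancel.
Column A: 14300×2660 + 18600×2880 + (z_c − 32900)×3260
Column B: 2280×0 + 2670×1030 + 1160×2570 + 5000×ρ + (z_c − 2280 − 8830)×3260
The z_c×3260 term appears on both sides and cancels. Collect the known terms of each column as K = Σ(ρt)_known − 3260 × (depth of known layers): K_A = 91606000 − 3260×32900 = −15648000; K_B = 5731300 − 3260×(2280 + 8830) = −30487300.
Balance: K_A = K_B + 5000×ρ, so ρ = (K_A − K_B)/5000 = 14839300/5000 = 2970 kg/m³.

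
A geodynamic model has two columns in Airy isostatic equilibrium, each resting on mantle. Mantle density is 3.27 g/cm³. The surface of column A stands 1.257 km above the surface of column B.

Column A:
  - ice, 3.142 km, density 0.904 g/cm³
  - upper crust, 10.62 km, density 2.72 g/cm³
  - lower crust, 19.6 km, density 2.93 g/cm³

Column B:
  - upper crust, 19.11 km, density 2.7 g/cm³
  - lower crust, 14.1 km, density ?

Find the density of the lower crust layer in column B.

Take the compensation level at the base of the deeper column (depth z_c below the surface of column A) and equate Σ ρ_i t_i down to z_c; mantle fills any gap and the z_c terms cancel.
Column A: 3.142×0.904 + 10.62×2.72 + 19.6×2.93 + (z_c − 33.362)×3.27
Column B: 1.257×0 + 19.11×2.7 + 14.1×ρ + (z_c − 1.257 − 33.21)×3.27
The z_c×3.27 term appears on both sides and cancels. Collect the known terms of each column as K = Σ(ρt)_known − 3.27 × (depth of known layers): K_A = 89.154768 − 3.27×33.362 = −19.938972; K_B = 51.597 − 3.27×(1.257 + 33.21) = −61.11009.
Balance: K_A = K_B + 14.1×ρ, so ρ = (K_A − K_B)/14.1 = 41.1711/14.1 = 2.92 g/cm³.

2.92 g/cm³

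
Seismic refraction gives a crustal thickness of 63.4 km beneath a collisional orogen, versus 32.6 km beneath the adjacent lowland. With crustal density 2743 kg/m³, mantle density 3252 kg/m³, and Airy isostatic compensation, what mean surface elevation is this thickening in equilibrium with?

4.82 km

Excess crust Δ = 63.4 km − 32.6 km = 30.8 km, split between elevation h and root r with h + r = Δ.
Airy balance ρ_c h = (ρ_m − ρ_c) r gives r = h ρ_c/(ρ_m − ρ_c), so h (1 + ρ_c/(ρ_m − ρ_c)) = Δ, i.e. h = Δ (ρ_m − ρ_c)/ρ_m.
h = 30.8 km × 509/3252 = 4.82 km.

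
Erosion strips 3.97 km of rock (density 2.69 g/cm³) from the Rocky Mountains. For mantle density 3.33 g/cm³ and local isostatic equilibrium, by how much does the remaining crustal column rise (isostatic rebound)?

Unloading: uplift u = e ρ_c/ρ_m = 3.97 km × 2.69/3.33 = 3.21 km.

3.21 km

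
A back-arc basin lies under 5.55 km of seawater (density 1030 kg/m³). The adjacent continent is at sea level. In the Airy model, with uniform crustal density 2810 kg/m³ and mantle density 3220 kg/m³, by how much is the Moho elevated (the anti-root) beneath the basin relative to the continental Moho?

For local isostatic compensation: replacing crust with seawater at the top is compensated by replacing crust with mantle at the base: d (ρ_c − ρ_w) = a (ρ_m − ρ_c).
a = d (ρ_c − ρ_w)/(ρ_m − ρ_c) = 5.55 km × 1780/410 = 24.1 km.

24.1 km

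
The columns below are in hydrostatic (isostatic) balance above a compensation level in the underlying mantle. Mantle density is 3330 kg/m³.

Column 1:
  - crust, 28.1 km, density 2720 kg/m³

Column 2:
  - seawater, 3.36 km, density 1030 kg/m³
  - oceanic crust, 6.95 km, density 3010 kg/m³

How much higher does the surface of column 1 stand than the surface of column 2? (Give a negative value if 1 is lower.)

For any compensation level in the mantle, the mantle terms cancel and isostasy reduces to e = (Σt_1 − Σt_2) − (Σ(ρt)_1 − Σ(ρt)_2) / ρ_m.
Σt_1 = 28.1 km; Σt_2 = 10.31 km; Σ(ρt)_1 = 76432; Σ(ρt)_2 = 24380.3 (in km·kg/m³).
e = (28.1 − 10.31) − (76432 − 24380.3) / 3330 = 2.16 km.

2.16 km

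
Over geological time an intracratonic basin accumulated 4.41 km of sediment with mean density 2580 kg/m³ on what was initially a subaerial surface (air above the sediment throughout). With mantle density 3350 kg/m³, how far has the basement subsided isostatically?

Subaerial load: s = t ρ_sed / ρ_m = 4.41 km × 2580/3350 = 3.4 km.

3.4 km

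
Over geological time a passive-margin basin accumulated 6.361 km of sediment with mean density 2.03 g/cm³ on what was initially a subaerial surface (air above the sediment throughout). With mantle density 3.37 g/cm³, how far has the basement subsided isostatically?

3.83 km

Subaerial load: s = t ρ_sed / ρ_m = 6.361 km × 2.03/3.37 = 3.83 km.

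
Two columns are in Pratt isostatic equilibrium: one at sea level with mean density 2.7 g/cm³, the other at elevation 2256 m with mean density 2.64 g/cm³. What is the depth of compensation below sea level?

99300 m

ρ_ref D = ρ (D + h) → D (ρ_ref − ρ) = ρ h.
D = ρ h/(ρ_ref − ρ) = 2.64 × 2256 m/(2.7 − 2.64) = 99300 m.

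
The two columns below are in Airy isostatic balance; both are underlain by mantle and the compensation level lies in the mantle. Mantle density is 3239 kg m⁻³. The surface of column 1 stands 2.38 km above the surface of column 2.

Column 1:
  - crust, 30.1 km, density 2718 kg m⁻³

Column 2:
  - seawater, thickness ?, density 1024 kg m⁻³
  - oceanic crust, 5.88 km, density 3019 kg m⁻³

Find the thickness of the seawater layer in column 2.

3.02 km

Take the compensation level at the base of the deeper column (depth z_c below the surface of column 1) and equate Σ ρ_i t_i down to z_c; mantle fills any gap and the z_c terms cancel.
Column 1: 30.1×2718 + (z_c − 30.1)×3239
Column 2: 2.38×0 + x×1024 + 5.88×3019 + (z_c − 2.38 − 5.88 − x)×3239
The z_c×3239 term appears on both sides and cancels. Collect the known terms of each column as K = Σ(ρt)_known − 3239 × (depth of known layers): K_1 = 81811.8 − 3239×30.1 = −15682.1; K_2 = 17751.72 − 3239×(2.38 + 5.88) = −9002.42.
Balance: K_1 = K_2 − x×(3239 − 1024), so x = (K_2 − K_1)/(3239 − 1024) = 6679.68/2215 = 3.02 km.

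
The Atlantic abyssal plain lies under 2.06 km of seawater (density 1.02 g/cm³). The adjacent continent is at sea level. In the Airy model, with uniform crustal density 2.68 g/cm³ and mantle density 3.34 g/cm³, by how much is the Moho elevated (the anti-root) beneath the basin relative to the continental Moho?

5.18 km

Equating mass per unit area of the two columns: replacing crust with seawater at the top is compensated by replacing crust with mantle at the base: d (ρ_c − ρ_w) = a (ρ_m − ρ_c).
a = d (ρ_c − ρ_w)/(ρ_m − ρ_c) = 2.06 km × 1.66/0.66 = 5.18 km.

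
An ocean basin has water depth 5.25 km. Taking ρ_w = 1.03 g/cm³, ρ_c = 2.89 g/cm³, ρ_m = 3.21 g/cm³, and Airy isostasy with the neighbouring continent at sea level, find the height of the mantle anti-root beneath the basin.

By Archimedes' principle applied to the lithosphere: replacing crust with seawater at the top is compensated by replacing crust with mantle at the base: d (ρ_c − ρ_w) = a (ρ_m − ρ_c).
a = d (ρ_c − ρ_w)/(ρ_m − ρ_c) = 5.25 km × 1.86/0.32 = 30.5 km.

30.5 km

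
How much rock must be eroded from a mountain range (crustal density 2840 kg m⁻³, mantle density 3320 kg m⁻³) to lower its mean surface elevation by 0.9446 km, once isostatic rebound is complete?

Net drop Δ = e − u = e − e ρ_c/ρ_m = e (ρ_m − ρ_c)/ρ_m.
e = Δ ρ_m/(ρ_m − ρ_c) = 0.9446 km × 3320/480 = 6.53 km.

6.53 km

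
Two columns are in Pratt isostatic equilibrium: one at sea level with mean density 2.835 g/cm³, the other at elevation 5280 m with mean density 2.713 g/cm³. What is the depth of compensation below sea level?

ρ_ref D = ρ (D + h) → D (ρ_ref − ρ) = ρ h.
D = ρ h/(ρ_ref − ρ) = 2.713 × 5280 m/(2.835 − 2.713) = 117000 m.

117000 m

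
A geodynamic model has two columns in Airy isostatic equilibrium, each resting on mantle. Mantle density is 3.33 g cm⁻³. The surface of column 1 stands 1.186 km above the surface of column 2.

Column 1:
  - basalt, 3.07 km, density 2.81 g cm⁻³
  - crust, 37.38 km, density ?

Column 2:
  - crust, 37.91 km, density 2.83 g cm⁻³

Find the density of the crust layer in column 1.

Take the compensation level at the base of the deeper column (depth z_c below the surface of column 1) and equate Σ ρ_i t_i down to z_c; mantle fills any gap and the z_c terms cancel.
Column 1: 3.07×2.81 + 37.38×ρ + (z_c − 40.45)×3.33
Column 2: 1.186×0 + 37.91×2.83 + (z_c − 1.186 − 37.91)×3.33
The z_c×3.33 term appears on both sides and cancels. Collect the known terms of each column as K = Σ(ρt)_known − 3.33 × (depth of known layers): K_1 = 8.6267 − 3.33×40.45 = −126.0718; K_2 = 107.2853 − 3.33×(1.186 + 37.91) = −22.90438.
Balance: K_1 + 37.38×ρ = K_2, so ρ = (K_2 − K_1)/37.38 = 103.167/37.38 = 2.76 g cm⁻³.

2.76 g cm⁻³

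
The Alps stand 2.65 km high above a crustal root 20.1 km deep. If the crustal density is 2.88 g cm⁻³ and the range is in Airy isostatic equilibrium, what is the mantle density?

Airy balance: ρ_c h = (ρ_m − ρ_c) r → ρ_m = ρ_c (1 + h/r).
ρ_m = 2.88 × (1 + 2.65 km/20.1 km) = 3.26 g cm⁻³.

3.26 g cm⁻³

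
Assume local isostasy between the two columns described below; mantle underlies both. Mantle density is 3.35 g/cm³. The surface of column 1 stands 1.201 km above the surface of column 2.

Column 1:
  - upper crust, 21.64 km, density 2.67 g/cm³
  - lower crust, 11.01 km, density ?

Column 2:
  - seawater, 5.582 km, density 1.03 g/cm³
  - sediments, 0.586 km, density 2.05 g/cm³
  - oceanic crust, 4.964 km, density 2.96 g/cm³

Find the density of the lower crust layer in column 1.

2.9 g/cm³

Take the compensation level at the base of the deeper column (depth z_c below the surface of column 1) and equate Σ ρ_i t_i down to z_c; mantle fills any gap and the z_c terms cancel.
Column 1: 21.64×2.67 + 11.01×ρ + (z_c − 32.65)×3.35
Column 2: 1.201×0 + 5.582×1.03 + 0.586×2.05 + 4.964×2.96 + (z_c − 1.201 − 11.132)×3.35
The z_c×3.35 term appears on both sides and cancels. Collect the known terms of each column as K = Σ(ρt)_known − 3.35 × (depth of known layers): K_1 = 57.7788 − 3.35×32.65 = −51.5987; K_2 = 21.6442 − 3.35×(1.201 + 11.132) = −19.67135.
Balance: K_1 + 11.01×ρ = K_2, so ρ = (K_2 − K_1)/11.01 = 31.9273/11.01 = 2.9 g/cm³.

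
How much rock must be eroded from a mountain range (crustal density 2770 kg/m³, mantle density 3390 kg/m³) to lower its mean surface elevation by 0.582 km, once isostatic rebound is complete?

3.18 km

Net drop Δ = e − u = e − e ρ_c/ρ_m = e (ρ_m − ρ_c)/ρ_m.
e = Δ ρ_m/(ρ_m − ρ_c) = 0.582 km × 3390/620 = 3.18 km.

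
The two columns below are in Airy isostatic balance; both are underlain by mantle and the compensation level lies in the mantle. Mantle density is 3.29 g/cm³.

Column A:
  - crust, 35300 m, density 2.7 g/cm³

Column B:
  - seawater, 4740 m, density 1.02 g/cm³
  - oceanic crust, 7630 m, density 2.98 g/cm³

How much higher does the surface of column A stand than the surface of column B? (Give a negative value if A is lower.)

For any compensation level in the mantle, the mantle terms cancel and isostasy reduces to e = (Σt_A − Σt_B) − (Σ(ρt)_A − Σ(ρt)_B) / ρ_m.
Σt_A = 35300 m; Σt_B = 12370 m; Σ(ρt)_A = 95310; Σ(ρt)_B = 27572.2 (in m·g/cm³).
e = (35300 − 12370) − (95310 − 27572.2) / 3.29 = 2340 m.

2340 m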